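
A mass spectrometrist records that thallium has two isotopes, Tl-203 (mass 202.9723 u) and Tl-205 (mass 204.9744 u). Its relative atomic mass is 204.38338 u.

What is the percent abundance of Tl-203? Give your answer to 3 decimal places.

29.520%

Let x be the fractional abundance of Tl-203; then Tl-205 has abundance 1 − x.
202.9723·x + 204.9744·(1 − x) = 204.38338
(202.9723 − 204.9744)·x = 204.38338 − 204.9744
x = -0.59102 / -2.0021 = 0.29520 → 29.520% Tl-203, 70.480% Tl-205.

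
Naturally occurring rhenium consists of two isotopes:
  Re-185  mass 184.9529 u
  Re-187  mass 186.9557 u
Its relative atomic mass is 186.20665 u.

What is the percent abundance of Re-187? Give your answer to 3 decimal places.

Writing the weighted mean with unknown fraction x of Re-185:
184.9529·x + 186.9557·(1 − x) = 186.20665
(184.9529 − 186.9557)·x = 186.20665 − 186.9557
x = -0.74905 / -2.0028 = 0.37400 → 37.400% Re-185, 62.600% Re-187.

62.600%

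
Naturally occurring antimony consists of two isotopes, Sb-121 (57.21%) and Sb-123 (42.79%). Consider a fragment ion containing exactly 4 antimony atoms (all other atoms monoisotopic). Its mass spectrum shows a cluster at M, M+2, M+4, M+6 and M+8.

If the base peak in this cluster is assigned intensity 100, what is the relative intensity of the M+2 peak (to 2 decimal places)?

(0.5721 + 0.4279)^4 gives M 0.1071, M+2 0.3205, M+4 0.3596, M+6 0.1793, M+8 0.0335; the largest is M+4.
P(M+4) = C(4,2) × 0.5721^2 × 0.4279^2 = 6 × 0.32729841 × 0.18309841 = 0.359567 (base)
P(M+2) = C(4,1) × 0.5721^3 × 0.4279^1 = 4 × 0.18724742 × 0.4279 = 0.320493
Relative intensity = 0.320493 / 0.359567 × 100 = 89.13

89.13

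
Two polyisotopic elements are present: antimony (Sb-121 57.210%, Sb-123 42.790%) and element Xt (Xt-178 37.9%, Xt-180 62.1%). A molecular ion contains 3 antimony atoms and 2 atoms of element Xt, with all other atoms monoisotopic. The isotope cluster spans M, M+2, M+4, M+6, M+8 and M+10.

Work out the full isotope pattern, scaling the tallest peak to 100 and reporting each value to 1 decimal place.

Antimony pattern (n=3): 0.18724742 : 0.42015297 : 0.3142518 : 0.07834781
Element Xt pattern (n=2): 0.143641 : 0.470718 : 0.385641
Convolve the two distributions (both contribute in 2-u steps):
  M: 0.18724742×0.143641 = 0.026896
  M+2: 0.18724742×0.470718 + 0.42015297×0.143641 = 0.148492
  M+4: 0.18724742×0.385641 + 0.42015297×0.470718 + 0.3142518×0.143641 = 0.315123
  M+6: 0.42015297×0.385641 + 0.3142518×0.470718 + 0.07834781×0.143641 = 0.321206
  M+8: 0.3142518×0.385641 + 0.07834781×0.470718 = 0.158068
  M+10: 0.07834781×0.385641 = 0.030214
Scale to base peak (0.321206) = 100: 8.4 : 46.2 : 98.1 : 100.0 : 49.2 : 9.4

8.4 : 46.2 : 98.1 : 100.0 : 49.2 : 9.4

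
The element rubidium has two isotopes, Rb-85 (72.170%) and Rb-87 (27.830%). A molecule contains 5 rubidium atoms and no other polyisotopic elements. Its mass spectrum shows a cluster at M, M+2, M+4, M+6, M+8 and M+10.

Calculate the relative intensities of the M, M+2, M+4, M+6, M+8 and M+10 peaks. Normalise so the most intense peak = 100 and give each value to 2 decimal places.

51.86 : 100.00 : 77.12 : 29.74 : 5.73 : 0.44

Each Rb atom is independently Rb-85 (p = 0.72170) or Rb-87 (q = 0.27830); the cluster is the binomial expansion (p + q)^5.
P(M) = 0.72170^5 = 0.195787
P(M+2) = 5 × 0.72170^4 × 0.27830^1 = 0.377494
P(M+4) = 10 × 0.72170^3 × 0.27830^2 = 0.291136
P(M+6) = 10 × 0.72170^2 × 0.27830^3 = 0.112267
P(M+8) = 5 × 0.72170^1 × 0.27830^4 = 0.021646
P(M+10) = 0.27830^5 = 0.001669
The M+2 peak is largest (0.377494); scaling to 100 gives 51.86 : 100.00 : 77.12 : 29.74 : 5.73 : 0.44.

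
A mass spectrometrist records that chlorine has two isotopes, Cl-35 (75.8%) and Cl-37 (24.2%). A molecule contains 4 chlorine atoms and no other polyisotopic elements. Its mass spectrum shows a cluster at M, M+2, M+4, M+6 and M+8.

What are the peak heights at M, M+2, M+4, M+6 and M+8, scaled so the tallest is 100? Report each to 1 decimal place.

Each Cl atom is independently Cl-35 (p = 0.758) or Cl-37 (q = 0.242); the cluster is the binomial expansion (p + q)^4.
P(M) = 0.758^4 = 0.330124
P(M+2) = 4 × 0.758^3 × 0.242^1 = 0.421583
P(M+4) = 6 × 0.758^2 × 0.242^2 = 0.201893
P(M+6) = 4 × 0.758^1 × 0.242^3 = 0.042971
P(M+8) = 0.242^4 = 0.003430
The M+2 peak is largest (0.421583); scaling to 100 gives 78.3 : 100.0 : 47.9 : 10.2 : 0.8.

78.3 : 100.0 : 47.9 : 10.2 : 0.8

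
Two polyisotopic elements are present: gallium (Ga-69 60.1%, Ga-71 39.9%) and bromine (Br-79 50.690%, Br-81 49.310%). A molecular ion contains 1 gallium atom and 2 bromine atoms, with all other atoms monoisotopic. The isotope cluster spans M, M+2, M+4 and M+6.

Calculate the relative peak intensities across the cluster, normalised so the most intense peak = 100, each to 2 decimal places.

Gallium pattern (n=1): 0.6010 : 0.3990
Bromine pattern (n=2): 0.25694761 : 0.49990478 : 0.24314761
Convolve the two distributions (both contribute in 2-u steps):
  M: 0.6010×0.25694761 = 0.154426
  M+2: 0.6010×0.49990478 + 0.3990×0.25694761 = 0.402965
  M+4: 0.6010×0.24314761 + 0.3990×0.49990478 = 0.345594
  M+6: 0.3990×0.24314761 = 0.097016
Scale to base peak (0.402965) = 100: 38.32 : 100.00 : 85.76 : 24.08

38.32 : 100.00 : 85.76 : 24.08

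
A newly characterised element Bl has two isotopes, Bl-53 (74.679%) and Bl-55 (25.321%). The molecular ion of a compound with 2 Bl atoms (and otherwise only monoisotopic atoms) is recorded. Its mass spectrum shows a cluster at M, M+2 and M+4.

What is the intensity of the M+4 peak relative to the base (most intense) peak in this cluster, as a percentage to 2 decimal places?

11.50%

(0.74679 + 0.25321)^2 gives M 0.5577, M+2 0.3782, M+4 0.0641; the largest is M.
P(M) = C(2,0) × 0.74679^2 × 0.25321^0 = 1 × 0.5576953 × 1.0000 = 0.557695 (base)
P(M+4) = C(2,2) × 0.74679^0 × 0.25321^2 = 1 × 1.0000 × 0.0641153 = 0.064115
Relative intensity = 0.064115 / 0.557695 × 100 = 11.50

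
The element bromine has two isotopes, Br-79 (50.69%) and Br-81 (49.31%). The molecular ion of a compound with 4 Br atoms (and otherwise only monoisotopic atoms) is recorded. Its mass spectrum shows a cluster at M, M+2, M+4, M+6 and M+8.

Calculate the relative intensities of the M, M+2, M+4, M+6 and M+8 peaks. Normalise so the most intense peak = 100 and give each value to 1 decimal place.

Each Br atom is independently Br-79 (p = 0.5069) or Br-81 (q = 0.4931); the cluster is the binomial expansion (p + q)^4.
P(M) = 0.5069^4 = 0.066022
P(M+2) = 4 × 0.5069^3 × 0.4931^1 = 0.256899
P(M+4) = 6 × 0.5069^2 × 0.4931^2 = 0.374857
P(M+6) = 4 × 0.5069^1 × 0.4931^3 = 0.243101
P(M+8) = 0.4931^4 = 0.059121
The M+4 peak is largest (0.374857); scaling to 100 gives 17.6 : 68.5 : 100.0 : 64.9 : 15.8.

17.6 : 68.5 : 100.0 : 64.9 : 15.8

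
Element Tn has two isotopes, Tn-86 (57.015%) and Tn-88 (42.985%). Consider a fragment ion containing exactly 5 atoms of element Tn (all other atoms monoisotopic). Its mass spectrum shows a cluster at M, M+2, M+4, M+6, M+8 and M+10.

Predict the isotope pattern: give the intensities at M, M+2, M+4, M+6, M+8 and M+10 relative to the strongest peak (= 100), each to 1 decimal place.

17.6 : 66.3 : 100.0 : 75.4 : 28.4 : 4.3

Each Tn atom is independently Tn-86 (p = 0.57015) or Tn-88 (q = 0.42985); the cluster is the binomial expansion (p + q)^5.
P(M) = 0.57015^5 = 0.060248
P(M+2) = 5 × 0.57015^4 × 0.42985^1 = 0.227114
P(M+4) = 10 × 0.57015^3 × 0.42985^2 = 0.342453
P(M+6) = 10 × 0.57015^2 × 0.42985^3 = 0.258184
P(M+8) = 5 × 0.57015^1 × 0.42985^4 = 0.097326
P(M+10) = 0.42985^5 = 0.014675
The M+4 peak is largest (0.342453); scaling to 100 gives 17.6 : 66.3 : 100.0 : 75.4 : 28.4 : 4.3.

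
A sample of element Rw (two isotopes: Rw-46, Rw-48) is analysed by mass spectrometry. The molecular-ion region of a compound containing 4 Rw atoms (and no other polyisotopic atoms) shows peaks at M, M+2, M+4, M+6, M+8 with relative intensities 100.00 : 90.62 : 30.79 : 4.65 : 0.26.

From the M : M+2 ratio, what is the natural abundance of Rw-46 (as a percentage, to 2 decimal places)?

81.53%

Write p for the Rw-46 fraction. I(M+2)/I(M) = [C(4,1)·p^3·(1−p)] / p^4 = 4·(1−p)/p = 90.62/100.00 = 0.9062
(1−p)/p = 0.9062/4 = 0.2266  ⇒  p = 1/(1 + 0.2266) = 0.8153
Rw-46: 81.53%, Rw-48: 18.47%.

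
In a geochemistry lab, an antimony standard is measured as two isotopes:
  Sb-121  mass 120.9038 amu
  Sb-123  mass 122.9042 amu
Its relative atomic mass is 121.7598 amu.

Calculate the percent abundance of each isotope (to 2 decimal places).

Sb-121: 57.21%, Sb-123: 42.79%

Writing the weighted mean with unknown fraction x of Sb-121:
120.9038·x + 122.9042·(1 − x) = 121.7598
(120.9038 − 122.9042)·x = 121.7598 − 122.9042
x = -1.1444 / -2.0004 = 0.57209 → 57.21% Sb-121, 42.79% Sb-123.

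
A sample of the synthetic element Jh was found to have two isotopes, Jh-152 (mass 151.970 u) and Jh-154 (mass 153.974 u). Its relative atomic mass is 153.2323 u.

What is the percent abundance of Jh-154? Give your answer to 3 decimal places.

62.989%

Writing the weighted mean with unknown fraction x of Jh-152:
151.970·x + 153.974·(1 − x) = 153.2323
(151.970 − 153.974)·x = 153.2323 − 153.974
x = -0.7417 / -2.004 = 0.37011 → 37.011% Jh-152, 62.989% Jh-154.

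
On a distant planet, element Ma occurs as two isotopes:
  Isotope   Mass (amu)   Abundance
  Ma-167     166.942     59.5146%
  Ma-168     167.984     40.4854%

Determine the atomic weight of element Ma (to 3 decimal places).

167.364 amu

Average mass = Σ (abundance × isotope mass) = 0.595146 × 166.942 + 0.404854 × 167.984
= 99.3549 + 68.0090 = 167.3639 amu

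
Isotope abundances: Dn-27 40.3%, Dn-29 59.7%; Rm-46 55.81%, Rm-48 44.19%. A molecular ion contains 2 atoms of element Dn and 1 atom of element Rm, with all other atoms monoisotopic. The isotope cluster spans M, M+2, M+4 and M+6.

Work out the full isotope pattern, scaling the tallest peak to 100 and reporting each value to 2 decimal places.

22.02 : 82.69 : 100.00 : 38.27

Element Dn pattern (n=2): 0.162409 : 0.481182 : 0.356409
Element Rm pattern (n=1): 0.5581 : 0.4419
Convolve the two distributions (both contribute in 2-u steps):
  M: 0.162409×0.5581 = 0.090640
  M+2: 0.162409×0.4419 + 0.481182×0.5581 = 0.340316
  M+4: 0.481182×0.4419 + 0.356409×0.5581 = 0.411546
  M+6: 0.356409×0.4419 = 0.157497
Scale to base peak (0.411546) = 100: 22.02 : 82.69 : 100.00 : 38.27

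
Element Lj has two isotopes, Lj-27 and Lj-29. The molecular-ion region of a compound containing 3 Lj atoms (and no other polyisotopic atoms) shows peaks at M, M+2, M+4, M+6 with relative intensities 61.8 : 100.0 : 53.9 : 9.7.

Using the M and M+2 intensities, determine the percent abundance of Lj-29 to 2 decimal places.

35.04%

Let p = fractional abundance of Lj-27. I(M+2)/I(M) = [C(3,1)·p^2·(1−p)] / p^3 = 3·(1−p)/p = 100.0/61.8 = 1.6181
(1−p)/p = 1.6181/3 = 0.5394  ⇒  p = 1/(1 + 0.5394) = 0.6496
Lj-27: 64.96%, Lj-29: 35.04%.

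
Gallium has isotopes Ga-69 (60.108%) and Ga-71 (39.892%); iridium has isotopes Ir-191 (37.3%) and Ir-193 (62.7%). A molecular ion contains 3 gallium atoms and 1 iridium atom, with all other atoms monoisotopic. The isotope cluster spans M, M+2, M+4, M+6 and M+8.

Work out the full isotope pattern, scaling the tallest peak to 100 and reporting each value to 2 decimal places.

Gallium pattern (n=3): 0.2171685 : 0.432386 : 0.2869625 : 0.063483
Iridium pattern (n=1): 0.3730 : 0.6270
Convolve the two distributions (both contribute in 2-u steps):
  M: 0.2171685×0.3730 = 0.081004
  M+2: 0.2171685×0.6270 + 0.432386×0.3730 = 0.297445
  M+4: 0.432386×0.6270 + 0.2869625×0.3730 = 0.378143
  M+6: 0.2869625×0.6270 + 0.063483×0.3730 = 0.203605
  M+8: 0.063483×0.6270 = 0.039804
Scale to base peak (0.378143) = 100: 21.42 : 78.66 : 100.00 : 53.84 : 10.53

21.42 : 78.66 : 100.00 : 53.84 : 10.53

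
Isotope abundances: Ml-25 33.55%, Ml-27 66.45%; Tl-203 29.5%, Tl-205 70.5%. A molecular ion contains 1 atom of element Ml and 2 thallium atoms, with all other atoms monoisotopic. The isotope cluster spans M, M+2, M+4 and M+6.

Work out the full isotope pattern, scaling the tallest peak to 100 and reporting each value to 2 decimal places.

Element Ml pattern (n=1): 0.3355 : 0.6645
Thallium pattern (n=2): 0.087025 : 0.41595 : 0.497025
Convolve the two distributions (both contribute in 2-u steps):
  M: 0.3355×0.087025 = 0.029197
  M+2: 0.3355×0.41595 + 0.6645×0.087025 = 0.197379
  M+4: 0.3355×0.497025 + 0.6645×0.41595 = 0.443151
  M+6: 0.6645×0.497025 = 0.330273
Scale to base peak (0.443151) = 100: 6.59 : 44.54 : 100.00 : 74.53

6.59 : 44.54 : 100.00 : 74.53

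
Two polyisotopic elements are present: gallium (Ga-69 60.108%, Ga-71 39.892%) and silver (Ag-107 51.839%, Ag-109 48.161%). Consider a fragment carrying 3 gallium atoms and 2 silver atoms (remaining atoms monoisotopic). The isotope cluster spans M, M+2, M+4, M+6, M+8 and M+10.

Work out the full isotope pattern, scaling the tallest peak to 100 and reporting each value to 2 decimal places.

Gallium pattern (n=3): 0.2171685 : 0.432386 : 0.2869625 : 0.063483
Silver pattern (n=2): 0.26872819 : 0.49932362 : 0.23194819
Convolve the two distributions (both contribute in 2-u steps):
  M: 0.2171685×0.26872819 = 0.058359
  M+2: 0.2171685×0.49932362 + 0.432386×0.26872819 = 0.224632
  M+4: 0.2171685×0.23194819 + 0.432386×0.49932362 + 0.2869625×0.26872819 = 0.343387
  M+6: 0.432386×0.23194819 + 0.2869625×0.49932362 + 0.063483×0.26872819 = 0.260638
  M+8: 0.2869625×0.23194819 + 0.063483×0.49932362 = 0.098259
  M+10: 0.063483×0.23194819 = 0.014725
Scale to base peak (0.343387) = 100: 17.00 : 65.42 : 100.00 : 75.90 : 28.61 : 4.29

17.00 : 65.42 : 100.00 : 75.90 : 28.61 : 4.29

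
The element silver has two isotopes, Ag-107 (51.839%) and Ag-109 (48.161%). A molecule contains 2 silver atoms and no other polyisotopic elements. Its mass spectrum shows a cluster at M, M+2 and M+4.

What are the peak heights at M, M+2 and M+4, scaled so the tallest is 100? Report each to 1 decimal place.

53.8 : 100.0 : 46.5

Each Ag atom is independently Ag-107 (p = 0.51839) or Ag-109 (q = 0.48161); the cluster is the binomial expansion (p + q)^2.
P(M) = 0.51839^2 = 0.268728
P(M+2) = 2 × 0.51839^1 × 0.48161^1 = 0.499324
P(M+4) = 0.48161^2 = 0.231948
The M+2 peak is largest (0.499324); scaling to 100 gives 53.8 : 100.0 : 46.5.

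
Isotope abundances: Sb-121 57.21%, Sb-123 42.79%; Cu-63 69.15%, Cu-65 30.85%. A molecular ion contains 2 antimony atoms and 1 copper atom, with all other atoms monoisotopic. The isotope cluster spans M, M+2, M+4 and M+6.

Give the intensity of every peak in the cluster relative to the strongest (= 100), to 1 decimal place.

Antimony pattern (n=2): 0.32729841 : 0.48960318 : 0.18309841
Copper pattern (n=1): 0.6915 : 0.3085
Convolve the two distributions (both contribute in 2-u steps):
  M: 0.32729841×0.6915 = 0.226327
  M+2: 0.32729841×0.3085 + 0.48960318×0.6915 = 0.439532
  M+4: 0.48960318×0.3085 + 0.18309841×0.6915 = 0.277655
  M+6: 0.18309841×0.3085 = 0.056486
Scale to base peak (0.439532) = 100: 51.5 : 100.0 : 63.2 : 12.9

51.5 : 100.0 : 63.2 : 12.9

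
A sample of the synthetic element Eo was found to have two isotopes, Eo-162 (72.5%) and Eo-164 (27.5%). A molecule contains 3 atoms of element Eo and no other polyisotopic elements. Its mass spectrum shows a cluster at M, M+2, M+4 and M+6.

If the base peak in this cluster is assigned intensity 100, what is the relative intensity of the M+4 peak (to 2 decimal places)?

(0.725 + 0.275)^3 gives M 0.3811, M+2 0.4336, M+4 0.1645, M+6 0.0208; the largest is M+2.
P(M+2) = C(3,1) × 0.725^2 × 0.275^1 = 3 × 0.525625 × 0.2750 = 0.433641 (base)
P(M+4) = C(3,2) × 0.725^1 × 0.275^2 = 3 × 0.7250 × 0.075625 = 0.164484
Relative intensity = 0.164484 / 0.433641 × 100 = 37.93

37.93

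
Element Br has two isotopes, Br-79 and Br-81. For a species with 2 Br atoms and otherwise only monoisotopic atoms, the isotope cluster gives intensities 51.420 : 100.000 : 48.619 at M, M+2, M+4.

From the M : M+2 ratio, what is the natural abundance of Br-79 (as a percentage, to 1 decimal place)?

Write p for the Br-79 fraction. I(M+2)/I(M) = [C(2,1)·p^1·(1−p)] / p^2 = 2·(1−p)/p = 100.000/51.420 = 1.9448
(1−p)/p = 1.9448/2 = 0.9724  ⇒  p = 1/(1 + 0.9724) = 0.5070
Br-79: 50.7%, Br-81: 49.3%.

50.7%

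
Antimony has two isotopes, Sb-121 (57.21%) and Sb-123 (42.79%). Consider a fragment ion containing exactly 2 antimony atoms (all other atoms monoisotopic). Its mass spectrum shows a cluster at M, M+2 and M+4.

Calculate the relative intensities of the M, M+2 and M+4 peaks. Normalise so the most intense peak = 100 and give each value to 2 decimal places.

66.85 : 100.00 : 37.40

Expanding (0.5721 + 0.4279)^2:
P(M) = 0.5721^2 = 0.327298
P(M+2) = 2 × 0.5721^1 × 0.4279^1 = 0.489603
P(M+4) = 0.4279^2 = 0.183098
The M+2 peak is largest (0.489603); scaling to 100 gives 66.85 : 100.00 : 37.40.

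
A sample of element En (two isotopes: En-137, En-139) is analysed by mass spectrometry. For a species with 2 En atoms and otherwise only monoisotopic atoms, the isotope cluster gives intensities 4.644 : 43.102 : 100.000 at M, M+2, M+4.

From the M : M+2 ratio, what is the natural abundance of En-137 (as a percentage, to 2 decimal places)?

If p is the fraction of En that is En-137, then I(M+2)/I(M) = [C(2,1)·p^1·(1−p)] / p^2 = 2·(1−p)/p = 43.102/4.644 = 9.2812
(1−p)/p = 9.2812/2 = 4.6406  ⇒  p = 1/(1 + 4.6406) = 0.1773
En-137: 17.73%, En-139: 82.27%.

17.73%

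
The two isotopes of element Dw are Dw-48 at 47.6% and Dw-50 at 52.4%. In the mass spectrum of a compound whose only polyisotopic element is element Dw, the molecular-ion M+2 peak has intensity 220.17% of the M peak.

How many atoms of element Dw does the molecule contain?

With n Dw atoms, P(M+2)/P(M) = C(n,1)·p^(n−1)q / p^n = n·q/p = n · 0.524/0.476.
n = 2.2017 × 0.476/0.524 = 2.00 ≈ 2

2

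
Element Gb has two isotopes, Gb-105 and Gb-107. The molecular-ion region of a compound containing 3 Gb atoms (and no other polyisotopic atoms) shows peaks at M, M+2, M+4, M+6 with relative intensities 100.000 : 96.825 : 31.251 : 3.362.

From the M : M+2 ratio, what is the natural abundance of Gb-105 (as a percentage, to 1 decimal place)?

Let p = fractional abundance of Gb-105. I(M+2)/I(M) = [C(3,1)·p^2·(1−p)] / p^3 = 3·(1−p)/p = 96.825/100.000 = 0.9683
(1−p)/p = 0.9683/3 = 0.3228  ⇒  p = 1/(1 + 0.3228) = 0.7560
Gb-105: 75.6%, Gb-107: 24.4%.

75.6%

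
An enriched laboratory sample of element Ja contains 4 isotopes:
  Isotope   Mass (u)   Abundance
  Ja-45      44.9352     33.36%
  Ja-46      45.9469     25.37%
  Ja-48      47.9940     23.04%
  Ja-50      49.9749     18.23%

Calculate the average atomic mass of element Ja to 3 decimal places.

46.815 u

Ar = Σ fᵢ·mᵢ = 0.3336 × 44.9352 + 0.2537 × 45.9469 + 0.2304 × 47.9940 + 0.1823 × 49.9749
= 14.99038 + 11.65673 + 11.05782 + 9.11042 = 46.81535 u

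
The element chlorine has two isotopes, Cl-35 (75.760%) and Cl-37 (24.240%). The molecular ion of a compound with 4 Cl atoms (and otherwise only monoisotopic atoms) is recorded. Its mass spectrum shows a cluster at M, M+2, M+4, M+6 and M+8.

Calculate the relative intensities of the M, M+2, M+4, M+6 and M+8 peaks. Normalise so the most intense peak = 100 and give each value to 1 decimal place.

Each Cl atom is independently Cl-35 (p = 0.75760) or Cl-37 (q = 0.24240); the cluster is the binomial expansion (p + q)^4.
P(M) = 0.75760^4 = 0.329428
P(M+2) = 4 × 0.75760^3 × 0.24240^1 = 0.421612
P(M+4) = 6 × 0.75760^2 × 0.24240^2 = 0.202347
P(M+6) = 4 × 0.75760^1 × 0.24240^3 = 0.043162
P(M+8) = 0.24240^4 = 0.003452
The M+2 peak is largest (0.421612); scaling to 100 gives 78.1 : 100.0 : 48.0 : 10.2 : 0.8.

78.1 : 100.0 : 48.0 : 10.2 : 0.8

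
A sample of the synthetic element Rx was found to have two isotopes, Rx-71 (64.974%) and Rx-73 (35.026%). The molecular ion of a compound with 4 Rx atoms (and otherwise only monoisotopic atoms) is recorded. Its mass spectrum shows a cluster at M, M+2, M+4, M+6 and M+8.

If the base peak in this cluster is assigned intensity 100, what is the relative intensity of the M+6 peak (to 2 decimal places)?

(0.64974 + 0.35026)^4 gives M 0.1782, M+2 0.3843, M+4 0.3108, M+6 0.1117, M+8 0.0151; the largest is M+2.
P(M+2) = C(4,1) × 0.64974^3 × 0.35026^1 = 4 × 0.27429558 × 0.35026 = 0.384299 (base)
P(M+6) = C(4,3) × 0.64974^1 × 0.35026^3 = 4 × 0.64974 × 0.04297062 = 0.111679
Relative intensity = 0.111679 / 0.384299 × 100 = 29.06

29.06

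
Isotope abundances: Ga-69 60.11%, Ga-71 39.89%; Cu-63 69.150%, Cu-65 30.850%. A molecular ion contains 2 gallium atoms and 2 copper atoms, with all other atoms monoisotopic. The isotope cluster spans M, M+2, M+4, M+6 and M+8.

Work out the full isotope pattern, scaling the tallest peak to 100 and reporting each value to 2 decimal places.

Gallium pattern (n=2): 0.36132121 : 0.47955758 : 0.15912121
Copper pattern (n=2): 0.47817225 : 0.4266555 : 0.09517225
Convolve the two distributions (both contribute in 2-u steps):
  M: 0.36132121×0.47817225 = 0.172774
  M+2: 0.36132121×0.4266555 + 0.47955758×0.47817225 = 0.383471
  M+4: 0.36132121×0.09517225 + 0.47955758×0.4266555 + 0.15912121×0.47817225 = 0.315081
  M+6: 0.47955758×0.09517225 + 0.15912121×0.4266555 = 0.113531
  M+8: 0.15912121×0.09517225 = 0.015144
Scale to base peak (0.383471) = 100: 45.06 : 100.00 : 82.17 : 29.61 : 3.95

45.06 : 100.00 : 82.17 : 29.61 : 3.95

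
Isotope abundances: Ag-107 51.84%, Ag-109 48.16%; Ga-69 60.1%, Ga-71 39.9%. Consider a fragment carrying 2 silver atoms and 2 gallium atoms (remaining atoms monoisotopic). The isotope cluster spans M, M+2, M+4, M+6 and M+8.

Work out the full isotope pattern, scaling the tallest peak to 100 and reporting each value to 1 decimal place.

Silver pattern (n=2): 0.26873856 : 0.49932288 : 0.23193856
Gallium pattern (n=2): 0.361201 : 0.479598 : 0.159201
Convolve the two distributions (both contribute in 2-u steps):
  M: 0.26873856×0.361201 = 0.097069
  M+2: 0.26873856×0.479598 + 0.49932288×0.361201 = 0.309242
  M+4: 0.26873856×0.159201 + 0.49932288×0.479598 + 0.23193856×0.361201 = 0.366034
  M+6: 0.49932288×0.159201 + 0.23193856×0.479598 = 0.190730
  M+8: 0.23193856×0.159201 = 0.036925
Scale to base peak (0.366034) = 100: 26.5 : 84.5 : 100.0 : 52.1 : 10.1

26.5 : 84.5 : 100.0 : 52.1 : 10.1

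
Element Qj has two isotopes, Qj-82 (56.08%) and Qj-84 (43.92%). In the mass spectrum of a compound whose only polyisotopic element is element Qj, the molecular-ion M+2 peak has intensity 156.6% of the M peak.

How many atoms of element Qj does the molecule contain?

2

For n independent Qj atoms, I(M+2)/I(M) = n · (abundance Qj-84) / (abundance Qj-82) = n · 0.4392/0.5608.
n = 1.566 × 0.5608/0.4392 = 2.00 ≈ 2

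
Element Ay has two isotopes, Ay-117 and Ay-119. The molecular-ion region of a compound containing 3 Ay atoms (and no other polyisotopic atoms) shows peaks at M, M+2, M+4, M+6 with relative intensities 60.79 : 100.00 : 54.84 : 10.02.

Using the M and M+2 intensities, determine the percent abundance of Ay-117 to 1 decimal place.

If p is the fraction of Ay that is Ay-117, then I(M+2)/I(M) = [C(3,1)·p^2·(1−p)] / p^3 = 3·(1−p)/p = 100.00/60.79 = 1.6450
(1−p)/p = 1.6450/3 = 0.5483  ⇒  p = 1/(1 + 0.5483) = 0.6459
Ay-117: 64.6%, Ay-119: 35.4%.

64.6%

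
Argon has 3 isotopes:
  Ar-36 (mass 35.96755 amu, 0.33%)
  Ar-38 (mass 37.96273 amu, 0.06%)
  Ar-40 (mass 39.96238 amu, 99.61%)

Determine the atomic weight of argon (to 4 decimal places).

Weight each isotope mass by its fractional abundance: 0.0033 × 35.96755 + 0.0006 × 37.96273 + 0.9961 × 39.96238
= 0.118693 + 0.022778 + 39.806527 = 39.947998 amu

39.9480 amu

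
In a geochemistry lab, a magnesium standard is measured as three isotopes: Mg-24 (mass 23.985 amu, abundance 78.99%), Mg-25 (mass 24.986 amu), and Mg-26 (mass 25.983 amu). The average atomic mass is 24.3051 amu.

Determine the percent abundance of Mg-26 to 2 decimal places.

11.01%

The remaining 21.01% is split between Mg-25 (fraction x) and Mg-26 (fraction 0.2101 − x).
Substituting: 24.986x + 25.983(0.2101 − x) = 5.3593485
(24.986 − 25.983)x = -0.0996798  ⇒  x = 0.09998, y = 0.11012
Mg-25: 10.00%, Mg-26: 11.01%.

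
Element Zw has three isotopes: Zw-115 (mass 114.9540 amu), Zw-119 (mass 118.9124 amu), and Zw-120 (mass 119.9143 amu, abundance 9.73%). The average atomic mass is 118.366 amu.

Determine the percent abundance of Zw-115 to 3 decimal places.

16.266%

The remaining 90.27% is split between Zw-115 (fraction x) and Zw-119 (fraction 0.9027 − x).
Substituting: 114.9540x + 118.9124(0.9027 − x) = 106.69833861
(114.9540 − 118.9124)x = -0.64388487  ⇒  x = 0.16266, y = 0.74004
Zw-115: 16.266%, Zw-119: 74.004%.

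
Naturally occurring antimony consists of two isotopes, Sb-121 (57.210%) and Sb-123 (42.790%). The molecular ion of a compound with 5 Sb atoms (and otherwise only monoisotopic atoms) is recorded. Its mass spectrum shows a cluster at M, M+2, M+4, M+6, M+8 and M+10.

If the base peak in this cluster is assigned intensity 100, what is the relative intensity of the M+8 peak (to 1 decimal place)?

28.0

(0.57210 + 0.42790)^5 gives M 0.0613, M+2 0.2292, M+4 0.3428, M+6 0.2564, M+8 0.0959, M+10 0.0143; the largest is M+4.
P(M+4) = C(5,2) × 0.57210^3 × 0.42790^2 = 10 × 0.18724742 × 0.18309841 = 0.342847 (base)
P(M+8) = C(5,4) × 0.57210^1 × 0.42790^4 = 5 × 0.5721 × 0.03352503 = 0.095898
Relative intensity = 0.095898 / 0.342847 × 100 = 28.0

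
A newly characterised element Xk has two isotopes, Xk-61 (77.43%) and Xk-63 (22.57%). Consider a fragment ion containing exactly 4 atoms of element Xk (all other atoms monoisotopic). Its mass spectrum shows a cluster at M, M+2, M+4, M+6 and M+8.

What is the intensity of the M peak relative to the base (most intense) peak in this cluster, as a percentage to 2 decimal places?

Term probabilities: M 0.3594, M+2 0.4191, M+4 0.1832, M+6 0.0356, M+8 0.0026. Base peak = M+2.
P(M+2) = C(4,1) × 0.7743^3 × 0.2257^1 = 4 × 0.4642242 × 0.2257 = 0.419102 (base)
P(M) = C(4,0) × 0.7743^4 × 0.2257^0 = 1 × 0.3594488 × 1.0000 = 0.359449
Relative intensity = 0.359449 / 0.419102 × 100 = 85.77

85.77%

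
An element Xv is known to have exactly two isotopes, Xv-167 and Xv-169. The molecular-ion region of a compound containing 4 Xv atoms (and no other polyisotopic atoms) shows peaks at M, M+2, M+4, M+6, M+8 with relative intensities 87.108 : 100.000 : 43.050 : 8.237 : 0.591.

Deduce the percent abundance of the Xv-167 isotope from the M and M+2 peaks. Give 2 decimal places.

77.70%

If p is the fraction of Xv that is Xv-167, then I(M+2)/I(M) = [C(4,1)·p^3·(1−p)] / p^4 = 4·(1−p)/p = 100.000/87.108 = 1.1480
(1−p)/p = 1.1480/4 = 0.2870  ⇒  p = 1/(1 + 0.2870) = 0.7770
Xv-167: 77.70%, Xv-169: 22.30%.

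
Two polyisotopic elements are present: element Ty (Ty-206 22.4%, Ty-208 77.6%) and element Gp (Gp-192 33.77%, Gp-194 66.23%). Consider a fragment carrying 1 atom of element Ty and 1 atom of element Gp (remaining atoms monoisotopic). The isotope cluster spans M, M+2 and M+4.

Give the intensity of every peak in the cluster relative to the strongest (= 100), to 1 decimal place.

14.7 : 79.9 : 100.0

Element Ty pattern (n=1): 0.2240 : 0.7760
Element Gp pattern (n=1): 0.3377 : 0.6623
Convolve the two distributions (both contribute in 2-u steps):
  M: 0.2240×0.3377 = 0.075645
  M+2: 0.2240×0.6623 + 0.7760×0.3377 = 0.410410
  M+4: 0.7760×0.6623 = 0.513945
Scale to base peak (0.513945) = 100: 14.7 : 79.9 : 100.0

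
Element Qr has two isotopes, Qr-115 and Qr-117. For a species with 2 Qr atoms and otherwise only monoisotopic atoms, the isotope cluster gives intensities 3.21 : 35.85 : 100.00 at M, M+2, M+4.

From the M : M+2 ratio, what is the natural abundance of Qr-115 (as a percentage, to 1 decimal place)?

15.2%

Let p = fractional abundance of Qr-115. I(M+2)/I(M) = [C(2,1)·p^1·(1−p)] / p^2 = 2·(1−p)/p = 35.85/3.21 = 11.1682
(1−p)/p = 11.1682/2 = 5.5841  ⇒  p = 1/(1 + 5.5841) = 0.1519
Qr-115: 15.2%, Qr-117: 84.8%.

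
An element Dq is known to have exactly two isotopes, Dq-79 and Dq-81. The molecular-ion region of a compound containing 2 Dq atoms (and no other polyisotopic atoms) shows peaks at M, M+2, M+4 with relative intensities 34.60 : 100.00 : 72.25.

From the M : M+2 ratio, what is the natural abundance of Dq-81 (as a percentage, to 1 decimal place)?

Let p = fractional abundance of Dq-79. I(M+2)/I(M) = [C(2,1)·p^1·(1−p)] / p^2 = 2·(1−p)/p = 100.00/34.60 = 2.8902
(1−p)/p = 2.8902/2 = 1.4451  ⇒  p = 1/(1 + 1.4451) = 0.4090
Dq-79: 40.9%, Dq-81: 59.1%.

59.1%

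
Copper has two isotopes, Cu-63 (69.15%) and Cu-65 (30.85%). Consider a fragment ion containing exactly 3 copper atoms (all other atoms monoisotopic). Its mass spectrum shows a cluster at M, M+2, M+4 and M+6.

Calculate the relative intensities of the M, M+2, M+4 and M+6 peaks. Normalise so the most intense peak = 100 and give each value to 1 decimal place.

The 3 Cu atoms are independent, so intensities follow the terms of (0.6915 + 0.3085)^3.
P(M) = 0.6915^3 = 0.330656
P(M+2) = 3 × 0.6915^2 × 0.3085^1 = 0.442548
P(M+4) = 3 × 0.6915^1 × 0.3085^2 = 0.197435
P(M+6) = 0.3085^3 = 0.029361
The M+2 peak is largest (0.442548); scaling to 100 gives 74.7 : 100.0 : 44.6 : 6.6.

74.7 : 100.0 : 44.6 : 6.6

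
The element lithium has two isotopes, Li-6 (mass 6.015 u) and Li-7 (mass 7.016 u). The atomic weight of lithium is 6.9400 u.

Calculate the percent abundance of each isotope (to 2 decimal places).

With x = fraction of Li-6 (so Li-7 is 1 − x):
6.015·x + 7.016·(1 − x) = 6.9400
(6.015 − 7.016)·x = 6.9400 − 7.016
x = -0.0760 / -1.001 = 0.07592 → 7.59% Li-6, 92.41% Li-7.

Li-6: 7.59%, Li-7: 92.41%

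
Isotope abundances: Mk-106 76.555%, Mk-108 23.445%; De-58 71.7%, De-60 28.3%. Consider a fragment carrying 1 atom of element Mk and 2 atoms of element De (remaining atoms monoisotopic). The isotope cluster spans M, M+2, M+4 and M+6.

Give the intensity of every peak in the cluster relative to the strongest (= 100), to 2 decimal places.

91.27 : 100.00 : 36.28 : 4.35

Element Mk pattern (n=1): 0.76555 : 0.23445
Element De pattern (n=2): 0.514089 : 0.405822 : 0.080089
Convolve the two distributions (both contribute in 2-u steps):
  M: 0.76555×0.514089 = 0.393561
  M+2: 0.76555×0.405822 + 0.23445×0.514089 = 0.431205
  M+4: 0.76555×0.080089 + 0.23445×0.405822 = 0.156457
  M+6: 0.23445×0.080089 = 0.018777
Scale to base peak (0.431205) = 100: 91.27 : 100.00 : 36.28 : 4.35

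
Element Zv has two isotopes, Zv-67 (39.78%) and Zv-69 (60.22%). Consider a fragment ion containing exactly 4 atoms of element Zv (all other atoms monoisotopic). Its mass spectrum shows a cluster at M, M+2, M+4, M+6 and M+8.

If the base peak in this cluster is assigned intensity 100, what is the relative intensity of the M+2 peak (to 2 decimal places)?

Binomial terms of (0.3978 + 0.6022)^4: M 0.0250, M+2 0.1516, M+4 0.3443, M+6 0.3475, M+8 0.1315 → M+6 is the base peak.
P(M+6) = C(4,3) × 0.3978^1 × 0.6022^3 = 4 × 0.3978 × 0.21838472 = 0.347494 (base)
P(M+2) = C(4,1) × 0.3978^3 × 0.6022^1 = 4 × 0.0629498 × 0.6022 = 0.151633
Relative intensity = 0.151633 / 0.347494 × 100 = 43.64

43.64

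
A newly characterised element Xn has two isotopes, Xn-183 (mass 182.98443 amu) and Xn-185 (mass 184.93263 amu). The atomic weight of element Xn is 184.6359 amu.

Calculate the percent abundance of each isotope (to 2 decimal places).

Xn-183: 15.23%, Xn-185: 84.77%

Writing the weighted mean with unknown fraction x of Xn-183:
182.98443·x + 184.93263·(1 − x) = 184.6359
(182.98443 − 184.93263)·x = 184.6359 − 184.93263
x = -0.29673 / -1.94820 = 0.15231 → 15.23% Xn-183, 84.77% Xn-185.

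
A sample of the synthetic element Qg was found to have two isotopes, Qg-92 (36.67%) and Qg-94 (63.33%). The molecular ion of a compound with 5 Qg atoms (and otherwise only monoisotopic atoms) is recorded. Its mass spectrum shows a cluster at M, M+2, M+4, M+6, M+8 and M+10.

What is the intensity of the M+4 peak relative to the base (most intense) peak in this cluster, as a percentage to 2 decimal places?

Binomial terms of (0.3667 + 0.6333)^5: M 0.0066, M+2 0.0573, M+4 0.1978, M+6 0.3415, M+8 0.2949, M+10 0.1019 → M+6 is the base peak.
P(M+6) = C(5,3) × 0.3667^2 × 0.6333^3 = 10 × 0.13446889 × 0.25399693 = 0.341547 (base)
P(M+4) = C(5,2) × 0.3667^3 × 0.6333^2 = 10 × 0.04930974 × 0.40106889 = 0.197766
Relative intensity = 0.197766 / 0.341547 × 100 = 57.90

57.90%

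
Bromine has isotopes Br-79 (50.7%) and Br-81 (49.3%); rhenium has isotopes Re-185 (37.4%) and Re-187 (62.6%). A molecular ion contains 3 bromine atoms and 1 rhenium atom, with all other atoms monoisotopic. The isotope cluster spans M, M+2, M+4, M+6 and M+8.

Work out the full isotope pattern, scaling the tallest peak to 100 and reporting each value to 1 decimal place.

Bromine pattern (n=3): 0.13032384 : 0.38017547 : 0.36967753 : 0.11982316
Rhenium pattern (n=1): 0.3740 : 0.6260
Convolve the two distributions (both contribute in 2-u steps):
  M: 0.13032384×0.3740 = 0.048741
  M+2: 0.13032384×0.6260 + 0.38017547×0.3740 = 0.223768
  M+4: 0.38017547×0.6260 + 0.36967753×0.3740 = 0.376249
  M+6: 0.36967753×0.6260 + 0.11982316×0.3740 = 0.276232
  M+8: 0.11982316×0.6260 = 0.075009
Scale to base peak (0.376249) = 100: 13.0 : 59.5 : 100.0 : 73.4 : 19.9

13.0 : 59.5 : 100.0 : 73.4 : 19.9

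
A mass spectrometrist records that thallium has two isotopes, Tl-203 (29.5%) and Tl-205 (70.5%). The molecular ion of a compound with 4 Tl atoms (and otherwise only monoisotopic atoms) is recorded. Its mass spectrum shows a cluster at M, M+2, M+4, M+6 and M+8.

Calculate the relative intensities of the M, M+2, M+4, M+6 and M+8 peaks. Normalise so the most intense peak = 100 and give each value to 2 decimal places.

Each Tl atom is independently Tl-203 (p = 0.295) or Tl-205 (q = 0.705); the cluster is the binomial expansion (p + q)^4.
P(M) = 0.295^4 = 0.007573
P(M+2) = 4 × 0.295^3 × 0.705^1 = 0.072396
P(M+4) = 6 × 0.295^2 × 0.705^2 = 0.259522
P(M+6) = 4 × 0.295^1 × 0.705^3 = 0.413475
P(M+8) = 0.705^4 = 0.247034
The M+6 peak is largest (0.413475); scaling to 100 gives 1.83 : 17.51 : 62.77 : 100.00 : 59.75.

1.83 : 17.51 : 62.77 : 100.00 : 59.75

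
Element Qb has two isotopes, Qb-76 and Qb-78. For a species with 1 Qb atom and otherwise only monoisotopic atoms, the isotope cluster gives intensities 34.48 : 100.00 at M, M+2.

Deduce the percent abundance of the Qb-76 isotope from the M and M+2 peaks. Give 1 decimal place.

25.6%

Write p for the Qb-76 fraction. I(M+2)/I(M) = [C(1,1)·p^0·(1−p)] / p^1 = 1·(1−p)/p = 100.00/34.48 = 2.9002
(1−p)/p = 2.9002/1 = 2.9002  ⇒  p = 1/(1 + 2.9002) = 0.2564
Qb-76: 25.6%, Qb-78: 74.4%.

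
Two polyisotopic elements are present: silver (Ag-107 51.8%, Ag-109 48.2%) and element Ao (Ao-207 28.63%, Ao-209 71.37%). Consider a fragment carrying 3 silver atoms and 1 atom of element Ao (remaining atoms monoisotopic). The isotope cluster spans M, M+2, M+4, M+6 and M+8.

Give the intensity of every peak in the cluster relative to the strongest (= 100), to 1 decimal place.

10.5 : 55.3 : 100.0 : 76.2 : 21.0

Silver pattern (n=3): 0.13899183 : 0.3879965 : 0.3610315 : 0.11198017
Element Ao pattern (n=1): 0.2863 : 0.7137
Convolve the two distributions (both contribute in 2-u steps):
  M: 0.13899183×0.2863 = 0.039793
  M+2: 0.13899183×0.7137 + 0.3879965×0.2863 = 0.210282
  M+4: 0.3879965×0.7137 + 0.3610315×0.2863 = 0.380276
  M+6: 0.3610315×0.7137 + 0.11198017×0.2863 = 0.289728
  M+8: 0.11198017×0.7137 = 0.079920
Scale to base peak (0.380276) = 100: 10.5 : 55.3 : 100.0 : 76.2 : 21.0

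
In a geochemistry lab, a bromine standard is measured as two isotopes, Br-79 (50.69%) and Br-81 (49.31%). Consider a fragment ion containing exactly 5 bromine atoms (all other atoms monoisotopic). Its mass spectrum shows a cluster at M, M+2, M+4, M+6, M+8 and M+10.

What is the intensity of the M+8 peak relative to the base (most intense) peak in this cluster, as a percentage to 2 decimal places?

Term probabilities: M 0.0335, M+2 0.1628, M+4 0.3167, M+6 0.3081, M+8 0.1498, M+10 0.0292. Base peak = M+4.
P(M+4) = C(5,2) × 0.5069^3 × 0.4931^2 = 10 × 0.13024674 × 0.24314761 = 0.316692 (base)
P(M+8) = C(5,4) × 0.5069^1 × 0.4931^4 = 5 × 0.5069 × 0.05912076 = 0.149842
Relative intensity = 0.149842 / 0.316692 × 100 = 47.31

47.31%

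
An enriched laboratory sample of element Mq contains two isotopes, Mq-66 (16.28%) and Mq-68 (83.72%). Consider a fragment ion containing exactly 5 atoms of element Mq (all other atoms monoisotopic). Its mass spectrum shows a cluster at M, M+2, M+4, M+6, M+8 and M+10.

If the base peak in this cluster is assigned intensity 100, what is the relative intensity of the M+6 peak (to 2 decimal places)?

37.81

(0.1628 + 0.8372)^5 gives M 0.0001, M+2 0.0029, M+4 0.0302, M+6 0.1555, M+8 0.3999, M+10 0.4113; the largest is M+10.
P(M+10) = C(5,5) × 0.1628^0 × 0.8372^5 = 1 × 1.0000 × 0.41128806 = 0.411288 (base)
P(M+6) = C(5,3) × 0.1628^2 × 0.8372^3 = 10 × 0.02650384 × 0.58679669 = 0.155524
Relative intensity = 0.155524 / 0.411288 × 100 = 37.81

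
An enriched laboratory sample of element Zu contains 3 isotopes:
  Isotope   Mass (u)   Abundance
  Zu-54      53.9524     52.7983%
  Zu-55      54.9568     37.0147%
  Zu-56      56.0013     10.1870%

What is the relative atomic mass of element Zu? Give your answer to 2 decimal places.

54.53 u

Average mass = Σ (abundance × isotope mass) = 0.527983 × 53.9524 + 0.370147 × 54.9568 + 0.101870 × 56.0013
= 28.48595 + 20.34209 + 5.70485 = 54.53289 u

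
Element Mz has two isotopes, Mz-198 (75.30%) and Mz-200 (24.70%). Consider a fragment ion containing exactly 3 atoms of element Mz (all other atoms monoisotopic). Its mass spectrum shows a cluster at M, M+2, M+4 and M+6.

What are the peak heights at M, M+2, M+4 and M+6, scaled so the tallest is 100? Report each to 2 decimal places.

Each Mz atom is independently Mz-198 (p = 0.7530) or Mz-200 (q = 0.2470); the cluster is the binomial expansion (p + q)^3.
P(M) = 0.7530^3 = 0.426958
P(M+2) = 3 × 0.7530^2 × 0.2470^1 = 0.420154
P(M+4) = 3 × 0.7530^1 × 0.2470^2 = 0.137819
P(M+6) = 0.2470^3 = 0.015069
The M peak is largest (0.426958); scaling to 100 gives 100.00 : 98.41 : 32.28 : 3.53.

100.00 : 98.41 : 32.28 : 3.53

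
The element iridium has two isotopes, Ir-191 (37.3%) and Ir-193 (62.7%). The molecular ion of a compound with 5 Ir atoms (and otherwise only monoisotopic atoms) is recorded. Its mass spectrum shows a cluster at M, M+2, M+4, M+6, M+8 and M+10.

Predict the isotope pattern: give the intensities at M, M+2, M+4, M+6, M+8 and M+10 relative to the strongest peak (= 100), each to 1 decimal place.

Expanding (0.373 + 0.627)^5:
P(M) = 0.373^5 = 0.007220
P(M+2) = 5 × 0.373^4 × 0.627^1 = 0.060684
P(M+4) = 10 × 0.373^3 × 0.627^2 = 0.204015
P(M+6) = 10 × 0.373^2 × 0.627^3 = 0.342942
P(M+8) = 5 × 0.373^1 × 0.627^4 = 0.288237
P(M+10) = 0.627^5 = 0.096903
The M+6 peak is largest (0.342942); scaling to 100 gives 2.1 : 17.7 : 59.5 : 100.0 : 84.0 : 28.3.

2.1 : 17.7 : 59.5 : 100.0 : 84.0 : 28.3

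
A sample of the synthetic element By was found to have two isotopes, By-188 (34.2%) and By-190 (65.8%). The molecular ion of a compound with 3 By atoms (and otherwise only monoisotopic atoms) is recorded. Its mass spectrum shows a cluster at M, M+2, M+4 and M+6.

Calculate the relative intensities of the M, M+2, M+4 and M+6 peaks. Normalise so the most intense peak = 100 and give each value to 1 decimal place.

9.0 : 52.0 : 100.0 : 64.1

Each By atom is independently By-188 (p = 0.342) or By-190 (q = 0.658); the cluster is the binomial expansion (p + q)^3.
P(M) = 0.342^3 = 0.040002
P(M+2) = 3 × 0.342^2 × 0.658^1 = 0.230887
P(M+4) = 3 × 0.342^1 × 0.658^2 = 0.444221
P(M+6) = 0.658^3 = 0.284890
The M+4 peak is largest (0.444221); scaling to 100 gives 9.0 : 52.0 : 100.0 : 64.1.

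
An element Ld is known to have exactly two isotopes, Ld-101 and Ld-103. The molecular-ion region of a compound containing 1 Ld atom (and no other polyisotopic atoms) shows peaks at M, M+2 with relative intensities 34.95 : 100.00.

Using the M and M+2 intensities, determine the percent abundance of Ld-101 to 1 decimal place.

If p is the fraction of Ld that is Ld-101, then I(M+2)/I(M) = [C(1,1)·p^0·(1−p)] / p^1 = 1·(1−p)/p = 100.00/34.95 = 2.8612
(1−p)/p = 2.8612/1 = 2.8612  ⇒  p = 1/(1 + 2.8612) = 0.2590
Ld-101: 25.9%, Ld-103: 74.1%.

25.9%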